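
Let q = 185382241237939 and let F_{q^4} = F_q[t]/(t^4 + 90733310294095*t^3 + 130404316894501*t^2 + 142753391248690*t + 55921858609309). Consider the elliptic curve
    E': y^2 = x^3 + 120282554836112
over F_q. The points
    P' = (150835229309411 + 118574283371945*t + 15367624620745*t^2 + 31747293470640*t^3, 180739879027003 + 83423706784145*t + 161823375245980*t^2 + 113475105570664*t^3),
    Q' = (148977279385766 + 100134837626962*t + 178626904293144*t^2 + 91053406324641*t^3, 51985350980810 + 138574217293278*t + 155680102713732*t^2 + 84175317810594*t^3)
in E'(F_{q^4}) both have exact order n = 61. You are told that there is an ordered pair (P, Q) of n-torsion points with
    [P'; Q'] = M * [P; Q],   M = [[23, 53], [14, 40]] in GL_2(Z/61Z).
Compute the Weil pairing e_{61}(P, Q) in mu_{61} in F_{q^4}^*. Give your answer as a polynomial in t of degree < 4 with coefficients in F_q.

98610109034323 + 92298812399523*t + 122691030513583*t^2 + 37359837167016*t^3

Alternating bilinearity on E[61] (values in mu_{61} in F_{185382241237939^4}) gives e(P',Q') = e(P,Q)^det(M).
det(M) mod 61 = 56; its inverse in (Z/61)^* is 12 (check: 56*12 mod 61 = 1).
6-bit Miller (111101) on E'/F_{185382241237939} with a'=0, b'=120282554836112: accumulate tangent/chord ratios at Q'+S and P'+S'.
So e_{61}(P',Q') = 116407716121248 + 73726647571500*t + 31350711264697*t^2 + 130302437626490*t^3.
e_{61}(P,Q) = (116407716121248 + 73726647571500*t + 31350711264697*t^2 + 130302437626490*t^3)^{12} = 98610109034323 + 92298812399523*t + 122691030513583*t^2 + 37359837167016*t^3.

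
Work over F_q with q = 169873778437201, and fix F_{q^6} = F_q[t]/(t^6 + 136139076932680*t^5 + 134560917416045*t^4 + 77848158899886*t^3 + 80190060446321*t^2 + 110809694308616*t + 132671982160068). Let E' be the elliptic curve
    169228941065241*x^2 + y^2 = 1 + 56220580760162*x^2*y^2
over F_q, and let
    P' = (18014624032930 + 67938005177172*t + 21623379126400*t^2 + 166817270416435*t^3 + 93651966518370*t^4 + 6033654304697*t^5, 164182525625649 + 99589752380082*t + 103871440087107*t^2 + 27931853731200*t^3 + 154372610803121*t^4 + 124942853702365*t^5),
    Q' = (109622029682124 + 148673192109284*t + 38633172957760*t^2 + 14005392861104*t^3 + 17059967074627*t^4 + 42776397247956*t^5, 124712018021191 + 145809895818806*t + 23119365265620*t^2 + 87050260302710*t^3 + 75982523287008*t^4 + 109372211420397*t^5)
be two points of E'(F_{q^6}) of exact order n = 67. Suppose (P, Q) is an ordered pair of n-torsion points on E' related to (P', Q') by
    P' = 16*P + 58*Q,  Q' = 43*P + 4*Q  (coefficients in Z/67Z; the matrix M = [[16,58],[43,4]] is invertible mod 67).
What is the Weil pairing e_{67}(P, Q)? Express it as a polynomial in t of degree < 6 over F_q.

128005568592672 + 5693319499842*t + 2364632615265*t^2 + 35730165727555*t^3 + 148547324292733*t^4 + 157026362907278*t^5

Since e_{67}(P,P)=e_{67}(Q,Q)=1 and e_{67}(Q,P)=e_{67}(P,Q)^{-1}, expanding e_{67}(16*P + 58*Q,43*P + 4*Q) leaves e(P,Q)^det(M).
Hence e(P,Q) = e(P',Q')^{26} where 26 = 49^{-1} mod 67.
Map (x,y)_Ed via u=(1+y)/(1-y), v=(1+y)/((1-y)x) to Montgomery A=153123920393679,B=29944077619930; then to (a',b')=(131798571500514,78975708322660).
7-bit Miller (1000011) on E'/F_{169873778437201} with a'=131798571500514, b'=78975708322660: accumulate tangent/chord ratios at Q'+S and P'+S'.
The quotient is 24676044581 + 139119441322588*t + 117132242603008*t^2 + 16306956538775*t^3 + 162167322765646*t^4 + 84564343782333*t^5.
Raise to 26: e(P,Q) = 128005568592672 + 5693319499842*t + 2364632615265*t^2 + 35730165727555*t^3 + 148547324292733*t^4 + 157026362907278*t^5 in mu_{67}.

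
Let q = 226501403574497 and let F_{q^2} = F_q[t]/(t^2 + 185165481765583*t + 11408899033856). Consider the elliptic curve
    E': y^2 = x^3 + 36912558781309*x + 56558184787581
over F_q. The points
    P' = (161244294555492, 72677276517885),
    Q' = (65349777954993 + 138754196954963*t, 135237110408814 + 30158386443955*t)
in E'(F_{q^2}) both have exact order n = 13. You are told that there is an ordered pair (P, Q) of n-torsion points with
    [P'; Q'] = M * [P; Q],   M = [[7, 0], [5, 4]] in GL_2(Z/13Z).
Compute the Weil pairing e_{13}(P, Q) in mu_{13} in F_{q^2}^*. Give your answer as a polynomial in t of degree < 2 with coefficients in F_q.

120337871967894 + 43261449811361*t

Since e_{13}(P,P)=e_{13}(Q,Q)=1 and e_{13}(Q,P)=e_{13}(P,Q)^{-1}, expanding e_{13}(7*P,5*P + 4*Q) leaves e(P,Q)^det(M).
So e_{13}(P,Q) = e_{13}(P',Q')^{7}, since 2*7 = 1 mod 13.
Build f_{13,P'} and f_{13,Q'} via the 4-bit ladder of 13=1101_2; evaluate at shifted divisors; quotient in F_{226501403574497^2}.
The quotient is 72523286266632 + 183609540447408*t.
Hence e(P,Q) = 120337871967894 + 43261449811361*t in F_{226501403574497^2}^*.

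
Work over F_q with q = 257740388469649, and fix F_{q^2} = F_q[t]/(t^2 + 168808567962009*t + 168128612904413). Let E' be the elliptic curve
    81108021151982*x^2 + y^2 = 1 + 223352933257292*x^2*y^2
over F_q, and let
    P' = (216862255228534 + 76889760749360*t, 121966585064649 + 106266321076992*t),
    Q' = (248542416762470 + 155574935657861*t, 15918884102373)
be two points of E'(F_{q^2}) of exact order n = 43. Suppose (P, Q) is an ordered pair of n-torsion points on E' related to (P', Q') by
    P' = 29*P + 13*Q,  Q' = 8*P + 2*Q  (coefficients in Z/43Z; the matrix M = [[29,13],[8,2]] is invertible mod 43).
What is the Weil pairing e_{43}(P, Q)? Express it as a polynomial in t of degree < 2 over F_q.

The 43-Weil pairing on E[43] over F_{257740388469649} is alternating-bilinear: e_{43}(P',Q') = e_{43}(P,Q)^det(M).
So e_{43}(P,Q) = e_{43}(P',Q')^{14}, since 40*14 = 1 mod 43.
Map (x,y)_Ed via u=(1+y)/(1-y), v=(1+y)/((1-y)x) to Montgomery A=127106689116947,B=167675501761482; then to (a',b')=(192063171114560,232127654362710).
Miller loop for e_{43} over F_{257740388469649^2}: bits of 43 = 101011; 5 double steps + 3 add steps, l/v at each.
So e_{43}(P',Q') = 103538264360002 + 117817750987930*t.
Thus e_{43}(P,Q) = 121696108127635 + 69882246366426*t.

121696108127635 + 69882246366426*t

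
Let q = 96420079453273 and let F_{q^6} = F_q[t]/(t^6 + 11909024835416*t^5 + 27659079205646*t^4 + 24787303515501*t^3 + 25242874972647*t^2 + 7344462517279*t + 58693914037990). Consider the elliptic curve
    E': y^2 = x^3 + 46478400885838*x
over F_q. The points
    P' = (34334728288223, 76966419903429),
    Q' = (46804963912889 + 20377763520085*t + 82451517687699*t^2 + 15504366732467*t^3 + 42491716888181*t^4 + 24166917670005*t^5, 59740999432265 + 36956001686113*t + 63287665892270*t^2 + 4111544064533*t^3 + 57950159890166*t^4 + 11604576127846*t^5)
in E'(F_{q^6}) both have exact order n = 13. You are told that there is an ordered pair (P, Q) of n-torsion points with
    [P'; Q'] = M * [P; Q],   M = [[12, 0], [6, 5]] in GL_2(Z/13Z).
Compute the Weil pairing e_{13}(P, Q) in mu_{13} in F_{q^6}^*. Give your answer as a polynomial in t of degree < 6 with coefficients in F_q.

63769178105015 + 1041952472009*t + 63337936993031*t^2 + 79695617334845*t^3 + 4414121361290*t^4 + 66192650352630*t^5

Under M = [[12,0],[6,5]] in GL_2(Z/13), e_{13}(P',Q') = e_{13}(P,Q)^(12*5-0*6 mod 13).
Inverting 8 mod 13: 5. Thus e_{13}(P,Q) = e(P',Q')^{5}.
Miller loop for e_{13} over F_{96420079453273^6}: bits of 13 = 1101; 3 double steps + 2 add steps, l/v at each.
Miller gives e_{13}(P',Q') = 51609967556449 + 69563492700230*t + 59871939199859*t^2 + 87653043522135*t^3 + 87707058720466*t^4 + 74326555710008*t^5 in F_{96420079453273^6}.
e_{13}(P,Q) = (51609967556449 + 69563492700230*t + 59871939199859*t^2 + 87653043522135*t^3 + 87707058720466*t^4 + 74326555710008*t^5)^{5} = 63769178105015 + 1041952472009*t + 63337936993031*t^2 + 79695617334845*t^3 + 4414121361290*t^4 + 66192650352630*t^5.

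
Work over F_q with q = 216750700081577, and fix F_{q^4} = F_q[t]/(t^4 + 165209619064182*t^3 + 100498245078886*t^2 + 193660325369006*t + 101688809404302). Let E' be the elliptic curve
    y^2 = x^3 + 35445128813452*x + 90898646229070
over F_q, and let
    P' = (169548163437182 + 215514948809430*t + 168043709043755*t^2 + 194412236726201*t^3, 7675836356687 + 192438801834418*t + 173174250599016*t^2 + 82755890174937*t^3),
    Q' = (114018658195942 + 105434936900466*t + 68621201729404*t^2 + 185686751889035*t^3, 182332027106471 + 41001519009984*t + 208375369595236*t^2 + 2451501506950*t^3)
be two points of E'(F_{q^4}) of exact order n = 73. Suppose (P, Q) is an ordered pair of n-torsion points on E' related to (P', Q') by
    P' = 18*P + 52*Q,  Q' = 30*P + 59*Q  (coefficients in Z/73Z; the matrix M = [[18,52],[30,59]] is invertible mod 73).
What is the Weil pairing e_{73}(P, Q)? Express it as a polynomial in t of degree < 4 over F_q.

The 73-Weil pairing on E[73] over F_{216750700081577} is alternating-bilinear: e_{73}(P',Q') = e_{73}(P,Q)^det(M).
18*59 - 52*30 = -498; reduced mod 73: det = 13, inverse 45.
Double-and-add over 1001001: 7-1 doublings, 3-1 additions; each step l_{T,T}/v_{2T} or l_{T,P'}/v at Q'+S for random S.
e_{73}(P',Q') = 196910562502066 + 9062456073269*t + 104901935169406*t^2 + 54952937614490*t^3.
Hence e(P,Q) = 141444118308741 + 135632240705046*t + 112677726866917*t^2 + 181865585877468*t^3 in F_{216750700081577^4}^*.

141444118308741 + 135632240705046*t + 112677726866917*t^2 + 181865585877468*t^3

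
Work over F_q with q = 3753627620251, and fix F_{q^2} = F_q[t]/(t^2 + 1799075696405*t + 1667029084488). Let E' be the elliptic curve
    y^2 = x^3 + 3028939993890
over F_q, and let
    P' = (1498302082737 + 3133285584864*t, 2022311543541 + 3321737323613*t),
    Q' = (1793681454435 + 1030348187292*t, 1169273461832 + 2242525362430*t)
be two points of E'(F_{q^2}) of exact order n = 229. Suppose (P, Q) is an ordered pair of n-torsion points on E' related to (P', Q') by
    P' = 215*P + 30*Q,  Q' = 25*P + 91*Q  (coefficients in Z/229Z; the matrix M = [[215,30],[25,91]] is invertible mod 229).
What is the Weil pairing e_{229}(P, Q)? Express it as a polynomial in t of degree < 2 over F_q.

1342744322016 + 300759122085*t

e_{229} is bilinear + alternating on E[229], so e_{229}(215*P + 30*Q, 25*P + 91*Q) = e_{229}(P,Q)^(215*91-30*25).
So e_{229}(P,Q) = e_{229}(P',Q')^{130}, since 37*130 = 1 mod 229.
Run Miller on y^2=x^3+3028939993890 over F_{3753627620251}: ladder 11100101 (8 bits); e = f_P(D_Q)/f_Q(D_P).
Result: e(P',Q') = 1113800989504 + 1646742000339*t.
Raise to 130: e(P,Q) = 1342744322016 + 300759122085*t in mu_{229}.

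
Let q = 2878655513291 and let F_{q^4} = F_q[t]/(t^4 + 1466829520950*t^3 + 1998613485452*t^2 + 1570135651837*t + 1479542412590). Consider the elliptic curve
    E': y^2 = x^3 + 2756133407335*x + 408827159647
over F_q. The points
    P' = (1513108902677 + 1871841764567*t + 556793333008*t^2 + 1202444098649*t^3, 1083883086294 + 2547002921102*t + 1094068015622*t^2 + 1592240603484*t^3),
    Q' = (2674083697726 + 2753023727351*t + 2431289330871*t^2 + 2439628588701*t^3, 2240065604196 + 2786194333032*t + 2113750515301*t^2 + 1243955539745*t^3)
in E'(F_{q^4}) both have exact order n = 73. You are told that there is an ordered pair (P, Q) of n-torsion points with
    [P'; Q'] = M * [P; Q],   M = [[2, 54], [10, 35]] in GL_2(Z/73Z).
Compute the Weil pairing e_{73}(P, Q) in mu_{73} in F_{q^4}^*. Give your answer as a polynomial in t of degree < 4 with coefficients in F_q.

e_{73} is bilinear + alternating on E[73], so e_{73}(2*P + 54*Q, 10*P + 35*Q) = e_{73}(P,Q)^(2*35-54*10).
det(M) mod 73 = 41; its inverse in (Z/73)^* is 57 (check: 41*57 mod 73 = 1).
7-bit Miller (1001001) on E'/F_{2878655513291} with a'=2756133407335, b'=408827159647: accumulate tangent/chord ratios at Q'+S and P'+S'.
f_P(D_Q)/f_Q(D_P) = 311502777483 + 420675199303*t + 1563908416973*t^2 + 2533041971773*t^3.
Hence e(P,Q) = 374210966536 + 1057208007241*t + 980404922549*t^2 + 1293045267455*t^3 in F_{2878655513291^4}^*.

374210966536 + 1057208007241*t + 980404922549*t^2 + 1293045267455*t^3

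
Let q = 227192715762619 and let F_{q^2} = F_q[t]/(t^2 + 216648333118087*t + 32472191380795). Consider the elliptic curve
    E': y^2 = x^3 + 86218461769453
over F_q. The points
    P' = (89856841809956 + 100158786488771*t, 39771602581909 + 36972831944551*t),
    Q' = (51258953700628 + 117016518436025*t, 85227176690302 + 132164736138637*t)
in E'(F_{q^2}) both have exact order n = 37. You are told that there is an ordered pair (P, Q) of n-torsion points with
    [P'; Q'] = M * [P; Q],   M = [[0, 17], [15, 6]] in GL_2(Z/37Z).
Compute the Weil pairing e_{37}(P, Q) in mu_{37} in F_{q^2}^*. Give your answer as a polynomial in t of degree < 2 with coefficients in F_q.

164760976902053 + 30065586739713*t

Since e_{37}(P,P)=e_{37}(Q,Q)=1 and e_{37}(Q,P)=e_{37}(P,Q)^{-1}, expanding e_{37}(17*Q,15*P + 6*Q) leaves e(P,Q)^det(M).
So e_{37}(P,Q) = e_{37}(P',Q')^{28}, since 4*28 = 1 mod 37.
6-bit Miller (100101) on E'/F_{227192715762619} with a'=0, b'=86218461769453: accumulate tangent/chord ratios at Q'+S and P'+S'.
f_P(D_Q)/f_Q(D_P) = 45780230404622 + 133447193916853*t.
Raise to 28: e(P,Q) = 164760976902053 + 30065586739713*t in mu_{37}.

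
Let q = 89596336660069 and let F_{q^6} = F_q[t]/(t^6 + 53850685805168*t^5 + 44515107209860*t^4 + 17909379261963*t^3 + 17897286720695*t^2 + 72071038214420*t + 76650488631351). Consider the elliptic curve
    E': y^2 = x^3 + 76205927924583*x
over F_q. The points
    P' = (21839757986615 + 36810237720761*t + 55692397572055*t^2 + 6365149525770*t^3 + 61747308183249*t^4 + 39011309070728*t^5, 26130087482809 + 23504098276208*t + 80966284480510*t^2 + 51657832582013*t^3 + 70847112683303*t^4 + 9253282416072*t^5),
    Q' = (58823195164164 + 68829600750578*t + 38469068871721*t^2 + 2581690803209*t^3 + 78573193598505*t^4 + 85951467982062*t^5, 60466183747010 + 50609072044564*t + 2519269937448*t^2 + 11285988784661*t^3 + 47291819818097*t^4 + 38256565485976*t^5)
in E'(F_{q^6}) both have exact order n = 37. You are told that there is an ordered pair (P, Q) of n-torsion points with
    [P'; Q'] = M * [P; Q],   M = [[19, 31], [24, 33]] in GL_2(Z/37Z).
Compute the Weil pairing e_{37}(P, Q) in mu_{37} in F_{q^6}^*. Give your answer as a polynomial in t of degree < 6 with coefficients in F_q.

e_{37}(aP+bQ,cP+dQ) = e_{37}(P,Q)^(ad-bc); with (a,b,c,d)=(19,31,24,33) this gives the det-37 law.
det M = 19*33 - 31*24 = -117 = 31 (mod 37); 31^{-1} = 6 (mod 37).
n = 37 = (100101)_2 (6 bits, wt 3); accumulate f_{37,P'}(Q'+S)/f_{37,P'}(S) along the 5-step ladder.
So e_{37}(P',Q') = 76745225869495 + 16973931327579*t + 55782428005354*t^2 + 21387884810772*t^3 + 46605970631093*t^4 + 89191157264267*t^5.
Hence e(P,Q) = 88721462018020 + 87641161517480*t + 85544663671024*t^2 + 33720152605474*t^3 + 46478108558776*t^4 + 67948620780842*t^5 in F_{89596336660069^6}^*.

88721462018020 + 87641161517480*t + 85544663671024*t^2 + 33720152605474*t^3 + 46478108558776*t^4 + 67948620780842*t^5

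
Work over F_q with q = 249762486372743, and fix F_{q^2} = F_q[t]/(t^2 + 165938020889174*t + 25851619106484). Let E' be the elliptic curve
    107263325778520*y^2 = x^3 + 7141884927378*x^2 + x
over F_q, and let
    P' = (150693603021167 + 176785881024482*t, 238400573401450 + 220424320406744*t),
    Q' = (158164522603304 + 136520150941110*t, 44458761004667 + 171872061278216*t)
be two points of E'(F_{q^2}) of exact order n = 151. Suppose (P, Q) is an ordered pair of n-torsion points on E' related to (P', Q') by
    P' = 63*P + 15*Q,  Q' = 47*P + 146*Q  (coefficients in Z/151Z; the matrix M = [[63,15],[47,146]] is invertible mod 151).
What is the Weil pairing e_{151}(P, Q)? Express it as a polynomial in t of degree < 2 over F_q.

The 151-Weil pairing on E[151] over F_{249762486372743} is alternating-bilinear: e_{151}(P',Q') = e_{151}(P,Q)^det(M).
Hence e(P,Q) = e(P',Q')^{49} where 49 = 37^{-1} mod 151.
Montgomery->Weierstrass: x_W = 118473887106060*x+10412484628017, y_W=118473887106060*y on F_{249762486372743}; lands on y^2=x^3+108414651419430*x+47518533310546.
Build f_{151,P'} and f_{151,Q'} via the 8-bit ladder of 151=10010111_2; evaluate at shifted divisors; quotient in F_{249762486372743^2}.
So e_{151}(P',Q') = 109203006146444 + 174767155777515*t.
e_{151}(P,Q) = (109203006146444 + 174767155777515*t)^{49} = 26753593662281 + 75926160304478*t.

26753593662281 + 75926160304478*t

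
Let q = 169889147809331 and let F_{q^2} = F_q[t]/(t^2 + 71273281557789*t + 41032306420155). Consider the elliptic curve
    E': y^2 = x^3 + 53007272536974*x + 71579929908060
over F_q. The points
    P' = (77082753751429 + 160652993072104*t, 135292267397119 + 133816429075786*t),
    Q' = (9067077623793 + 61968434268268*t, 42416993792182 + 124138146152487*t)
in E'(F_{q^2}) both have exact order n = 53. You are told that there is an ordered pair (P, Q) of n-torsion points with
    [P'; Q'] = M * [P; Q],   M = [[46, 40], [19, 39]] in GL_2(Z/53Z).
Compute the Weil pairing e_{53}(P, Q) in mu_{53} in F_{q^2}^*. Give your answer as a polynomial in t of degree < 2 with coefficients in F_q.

74739022291039 + 99226915376382*t

e_{53}(aP+bQ,cP+dQ) = e_{53}(P,Q)^(ad-bc); with (a,b,c,d)=(46,40,19,39) this gives the det-53 law.
det M = 46*39 - 40*19 = 1034 = 27 (mod 53); 27^{-1} = 2 (mod 53).
Double-and-add over 110101: 6-1 doublings, 4-1 additions; each step l_{T,T}/v_{2T} or l_{T,P'}/v at Q'+S for random S.
e_{53}(P',Q') = 20132053053286 + 44195677670679*t.
Thus e_{53}(P,Q) = 74739022291039 + 99226915376382*t.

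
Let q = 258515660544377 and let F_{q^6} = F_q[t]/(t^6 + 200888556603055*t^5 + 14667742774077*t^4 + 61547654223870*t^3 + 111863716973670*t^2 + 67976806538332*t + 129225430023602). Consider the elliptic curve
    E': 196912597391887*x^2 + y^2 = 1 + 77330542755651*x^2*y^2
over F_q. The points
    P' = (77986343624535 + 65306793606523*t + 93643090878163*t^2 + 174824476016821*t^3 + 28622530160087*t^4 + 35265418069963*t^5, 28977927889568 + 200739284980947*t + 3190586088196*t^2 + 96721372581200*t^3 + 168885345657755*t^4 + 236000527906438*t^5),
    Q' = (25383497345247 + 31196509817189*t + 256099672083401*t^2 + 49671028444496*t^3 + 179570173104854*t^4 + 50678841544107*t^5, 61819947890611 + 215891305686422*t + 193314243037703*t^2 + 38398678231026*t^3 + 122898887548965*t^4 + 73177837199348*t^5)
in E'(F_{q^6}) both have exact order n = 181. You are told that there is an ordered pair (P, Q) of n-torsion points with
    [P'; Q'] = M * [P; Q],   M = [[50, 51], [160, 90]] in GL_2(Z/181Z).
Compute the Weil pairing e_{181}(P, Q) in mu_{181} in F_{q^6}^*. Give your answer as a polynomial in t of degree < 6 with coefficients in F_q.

The 181-Weil pairing on E[181] over F_{258515660544377} is alternating-bilinear: e_{181}(P',Q') = e_{181}(P,Q)^det(M).
50*90 - 51*160 = -3660; reduced mod 181: det = 141, inverse 95.
Edwards a_E,d_E -> Montgomery A=129329455430233,B=156057437934645 -> Weierstrass 4546996525839,153441826283293 via alpha=218050963720841,beta=29895513659059.
8-bit Miller (10110101) on E'/F_{258515660544377} with a'=4546996525839, b'=153441826283293: accumulate tangent/chord ratios at Q'+S and P'+S'.
So e_{181}(P',Q') = 88896185864238 + 7007568946015*t + 224380884123945*t^2 + 54560780098822*t^3 + 117590057177781*t^4 + 91909884133188*t^5.
Thus e_{181}(P,Q) = 186396958365184 + 184072525324052*t + 131171212602882*t^2 + 75017460511255*t^3 + 254802635481890*t^4 + 239029122567210*t^5.

186396958365184 + 184072525324052*t + 131171212602882*t^2 + 75017460511255*t^3 + 254802635481890*t^4 + 239029122567210*t^5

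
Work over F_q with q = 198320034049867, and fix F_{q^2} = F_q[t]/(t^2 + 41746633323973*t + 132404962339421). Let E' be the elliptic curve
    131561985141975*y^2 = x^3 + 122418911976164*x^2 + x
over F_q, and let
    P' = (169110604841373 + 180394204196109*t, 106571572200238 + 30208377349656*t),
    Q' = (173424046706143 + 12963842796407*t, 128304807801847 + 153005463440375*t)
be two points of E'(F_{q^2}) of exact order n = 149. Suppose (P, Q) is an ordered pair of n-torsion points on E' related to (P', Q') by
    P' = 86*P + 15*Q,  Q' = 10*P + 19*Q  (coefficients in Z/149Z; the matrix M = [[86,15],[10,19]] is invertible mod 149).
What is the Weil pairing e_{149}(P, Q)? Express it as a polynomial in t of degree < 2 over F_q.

Under M = [[86,15],[10,19]] in GL_2(Z/149), e_{149}(P',Q') = e_{149}(P,Q)^(86*19-15*10 mod 149).
det M = 86*19 - 15*10 = 1484 = 143 (mod 149); 143^{-1} = 124 (mod 149).
(x,y)|->(1095808196096x+174195772946498,1095808196096y) sends E' to y^2=x^3+163177704996294*x+13154246443489.
Run Miller on y^2=x^3+163177704996294*x+13154246443489 over F_{198320034049867}: ladder 10010101 (8 bits); e = f_P(D_Q)/f_Q(D_P).
e_{149}(P',Q') = 175090777274313 + 156304239660838*t.
e_{149}(P,Q) = (175090777274313 + 156304239660838*t)^{124} = 159858875073001 + 14618521205313*t.

159858875073001 + 14618521205313*t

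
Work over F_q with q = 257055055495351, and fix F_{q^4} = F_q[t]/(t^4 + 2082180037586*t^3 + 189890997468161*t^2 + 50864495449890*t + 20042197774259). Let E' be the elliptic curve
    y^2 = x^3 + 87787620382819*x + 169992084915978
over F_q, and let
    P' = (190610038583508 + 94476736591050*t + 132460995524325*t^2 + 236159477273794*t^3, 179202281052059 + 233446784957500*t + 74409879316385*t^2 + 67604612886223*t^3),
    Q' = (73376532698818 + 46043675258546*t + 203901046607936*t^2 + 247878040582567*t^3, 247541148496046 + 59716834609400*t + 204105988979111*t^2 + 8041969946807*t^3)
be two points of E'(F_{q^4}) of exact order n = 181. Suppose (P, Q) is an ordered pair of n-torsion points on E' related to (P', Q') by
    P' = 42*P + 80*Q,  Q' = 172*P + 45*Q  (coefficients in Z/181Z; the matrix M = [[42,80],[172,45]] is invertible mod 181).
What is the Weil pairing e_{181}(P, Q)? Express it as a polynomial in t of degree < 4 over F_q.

194770231975361 + 182026239736721*t + 227269041971462*t^2 + 159153645232424*t^3

Under M = [[42,80],[172,45]] in GL_2(Z/181), e_{181}(P',Q') = e_{181}(P,Q)^(42*45-80*172 mod 181).
Hence e(P,Q) = e(P',Q')^{131} where 131 = 76^{-1} mod 181.
Run Miller on y^2=x^3+87787620382819*x+169992084915978 over F_{257055055495351}: ladder 10110101 (8 bits); e = f_P(D_Q)/f_Q(D_P).
f_P(D_Q)/f_Q(D_P) = 39678694007708 + 112812209539060*t + 234049388719374*t^2 + 232729986127575*t^3.
Raise to 131: e(P,Q) = 194770231975361 + 182026239736721*t + 227269041971462*t^2 + 159153645232424*t^3 in mu_{181}.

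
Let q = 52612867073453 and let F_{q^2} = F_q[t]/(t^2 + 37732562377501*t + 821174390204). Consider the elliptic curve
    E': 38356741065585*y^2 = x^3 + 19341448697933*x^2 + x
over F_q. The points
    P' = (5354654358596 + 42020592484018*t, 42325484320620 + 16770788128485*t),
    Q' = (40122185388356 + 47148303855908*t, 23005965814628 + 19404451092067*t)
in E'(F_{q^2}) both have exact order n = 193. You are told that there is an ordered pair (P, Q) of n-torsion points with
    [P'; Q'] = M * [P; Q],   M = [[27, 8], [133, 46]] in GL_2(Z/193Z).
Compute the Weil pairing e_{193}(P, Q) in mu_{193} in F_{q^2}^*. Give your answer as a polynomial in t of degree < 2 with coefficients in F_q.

7241370388523 + 2395426555491*t

Alternating bilinearity on E[193] (values in mu_{193} in F_{52612867073453^2}) gives e(P',Q') = e(P,Q)^det(M).
So e_{193}(P,Q) = e_{193}(P',Q')^{90}, since 178*90 = 1 mod 193.
Set x_W=21003106977878*u+25312033749039, y_W=21003106977878*v; then E': y_W^2=x_W^3+50431926234621*x_W+18654407365228.
n = 193 = (11000001)_2 (8 bits, wt 3); accumulate f_{193,P'}(Q'+S)/f_{193,P'}(S) along the 7-step ladder.
So e_{193}(P',Q') = 9651849389819 + 38736645935934*t.
Thus e_{193}(P,Q) = 7241370388523 + 2395426555491*t.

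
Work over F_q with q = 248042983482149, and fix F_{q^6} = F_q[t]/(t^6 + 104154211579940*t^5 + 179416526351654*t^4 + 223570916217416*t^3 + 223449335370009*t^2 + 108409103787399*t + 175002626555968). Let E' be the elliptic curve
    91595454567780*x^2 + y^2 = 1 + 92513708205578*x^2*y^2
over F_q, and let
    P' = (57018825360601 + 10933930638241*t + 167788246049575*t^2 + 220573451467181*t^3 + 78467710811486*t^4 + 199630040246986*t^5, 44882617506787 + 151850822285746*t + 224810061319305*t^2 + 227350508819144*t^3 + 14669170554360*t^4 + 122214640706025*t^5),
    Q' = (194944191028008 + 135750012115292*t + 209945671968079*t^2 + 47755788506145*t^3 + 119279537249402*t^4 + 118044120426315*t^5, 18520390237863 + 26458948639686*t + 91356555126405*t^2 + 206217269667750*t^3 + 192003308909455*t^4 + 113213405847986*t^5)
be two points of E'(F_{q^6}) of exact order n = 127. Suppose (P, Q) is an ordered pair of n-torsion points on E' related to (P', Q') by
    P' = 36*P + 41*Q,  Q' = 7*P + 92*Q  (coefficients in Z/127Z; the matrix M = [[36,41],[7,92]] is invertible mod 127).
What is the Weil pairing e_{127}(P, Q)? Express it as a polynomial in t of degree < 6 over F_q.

Alternating bilinearity on E[127] (values in mu_{127} in F_{248042983482149^6}) gives e(P',Q') = e(P,Q)^det(M).
Inverting 104 mod 127: 11. Thus e_{127}(P,Q) = e(P',Q')^{11}.
Edwards a_E,d_E -> Montgomery A=226911197897184,B=116410475137583 -> Weierstrass 204473062891936,74005728393306 via alpha=113365854956276,beta=123791928331625.
n = 127 = (1111111)_2 (7 bits, wt 7); accumulate f_{127,P'}(Q'+S)/f_{127,P'}(S) along the 6-step ladder.
Miller gives e_{127}(P',Q') = 156355499056824 + 23283172043337*t + 241581186841310*t^2 + 49773360604206*t^3 + 141623073343709*t^4 + 213807598510940*t^5 in F_{248042983482149^6}.
Raise to 11: e(P,Q) = 35501439390797 + 35738564792774*t + 41343517031740*t^2 + 197714964726710*t^3 + 92603959404702*t^4 + 8085909022591*t^5 in mu_{127}.

35501439390797 + 35738564792774*t + 41343517031740*t^2 + 197714964726710*t^3 + 92603959404702*t^4 + 8085909022591*t^5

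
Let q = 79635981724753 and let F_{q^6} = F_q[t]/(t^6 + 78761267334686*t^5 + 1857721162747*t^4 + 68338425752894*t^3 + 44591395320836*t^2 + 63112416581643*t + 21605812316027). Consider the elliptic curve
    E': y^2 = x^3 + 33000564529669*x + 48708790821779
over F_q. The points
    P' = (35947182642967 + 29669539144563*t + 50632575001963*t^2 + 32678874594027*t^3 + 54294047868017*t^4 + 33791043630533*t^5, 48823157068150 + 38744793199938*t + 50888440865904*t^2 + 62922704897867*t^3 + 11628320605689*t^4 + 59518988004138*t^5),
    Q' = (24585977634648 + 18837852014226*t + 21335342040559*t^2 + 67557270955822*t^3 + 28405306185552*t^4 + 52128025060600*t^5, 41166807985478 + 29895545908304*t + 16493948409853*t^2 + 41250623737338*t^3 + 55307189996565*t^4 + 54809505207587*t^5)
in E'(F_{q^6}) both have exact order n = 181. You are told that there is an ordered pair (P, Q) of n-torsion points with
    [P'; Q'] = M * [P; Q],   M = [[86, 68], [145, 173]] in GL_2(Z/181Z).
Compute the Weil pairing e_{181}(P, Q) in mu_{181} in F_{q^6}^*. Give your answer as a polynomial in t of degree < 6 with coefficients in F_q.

52374906173904 + 48182167423332*t + 49168898315812*t^2 + 58939310168433*t^3 + 62565724247840*t^4 + 67066973746648*t^5

e_{181} is bilinear + alternating on E[181], so e_{181}(86*P + 68*Q, 145*P + 173*Q) = e_{181}(P,Q)^(86*173-68*145).
So e_{181}(P,Q) = e_{181}(P',Q')^{76}, since 131*76 = 1 mod 181.
Miller loop for e_{181} over F_{79635981724753^6}: bits of 181 = 10110101; 7 double steps + 4 add steps, l/v at each.
f_P(D_Q)/f_Q(D_P) = 33158520382652 + 17839599914161*t + 36823693988604*t^2 + 56013853662083*t^3 + 28337579575975*t^4 + 4529770485936*t^5.
Finally e_{181}(P,Q) = 52374906173904 + 48182167423332*t + 49168898315812*t^2 + 58939310168433*t^3 + 62565724247840*t^4 + 67066973746648*t^5.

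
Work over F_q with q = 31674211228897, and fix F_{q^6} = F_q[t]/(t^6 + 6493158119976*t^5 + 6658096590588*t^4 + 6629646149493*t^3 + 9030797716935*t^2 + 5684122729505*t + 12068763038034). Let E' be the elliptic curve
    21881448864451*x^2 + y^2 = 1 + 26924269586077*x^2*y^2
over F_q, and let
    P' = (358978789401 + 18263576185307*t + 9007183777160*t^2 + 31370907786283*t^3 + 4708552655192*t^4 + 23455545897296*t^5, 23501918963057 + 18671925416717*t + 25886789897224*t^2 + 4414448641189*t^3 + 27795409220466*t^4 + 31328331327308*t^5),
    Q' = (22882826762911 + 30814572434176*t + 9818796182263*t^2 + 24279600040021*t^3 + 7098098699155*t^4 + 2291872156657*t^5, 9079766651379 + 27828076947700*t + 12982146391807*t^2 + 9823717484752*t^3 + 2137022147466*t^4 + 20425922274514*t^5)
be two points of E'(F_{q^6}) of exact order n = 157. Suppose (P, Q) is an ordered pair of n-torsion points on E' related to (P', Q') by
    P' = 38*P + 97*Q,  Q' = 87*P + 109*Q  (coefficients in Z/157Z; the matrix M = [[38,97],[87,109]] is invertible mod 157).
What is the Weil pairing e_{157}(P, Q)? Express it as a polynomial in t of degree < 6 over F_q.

Under M = [[38,97],[87,109]] in GL_2(Z/157), e_{157}(P',Q') = e_{157}(P,Q)^(38*109-97*87 mod 157).
det(M) mod 157 = 99; its inverse in (Z/157)^* is 46 (check: 99*46 mod 157 = 1).
Edwards->Montgomery: u=(1+y)/(1-y), v=u/x -> 29286389036262v^2=u^3+17498080679984u^2+u; then x_W=14576400434042u+29250427227686: y^2=x^3+6383235085901*x+20044791333339.
Double-and-add over 10011101: 8-1 doublings, 5-1 additions; each step l_{T,T}/v_{2T} or l_{T,P'}/v at Q'+S for random S.
f_P(D_Q)/f_Q(D_P) = 4839613134025 + 10191699451829*t + 15307341332076*t^2 + 4472041181581*t^3 + 12243878306580*t^4 + 5562412658254*t^5.
Thus e_{157}(P,Q) = 15461307370537 + 29708376942025*t + 28873204202350*t^2 + 27448485499863*t^3 + 12364004486570*t^4 + 18121029831593*t^5.

15461307370537 + 29708376942025*t + 28873204202350*t^2 + 27448485499863*t^3 + 12364004486570*t^4 + 18121029831593*t^5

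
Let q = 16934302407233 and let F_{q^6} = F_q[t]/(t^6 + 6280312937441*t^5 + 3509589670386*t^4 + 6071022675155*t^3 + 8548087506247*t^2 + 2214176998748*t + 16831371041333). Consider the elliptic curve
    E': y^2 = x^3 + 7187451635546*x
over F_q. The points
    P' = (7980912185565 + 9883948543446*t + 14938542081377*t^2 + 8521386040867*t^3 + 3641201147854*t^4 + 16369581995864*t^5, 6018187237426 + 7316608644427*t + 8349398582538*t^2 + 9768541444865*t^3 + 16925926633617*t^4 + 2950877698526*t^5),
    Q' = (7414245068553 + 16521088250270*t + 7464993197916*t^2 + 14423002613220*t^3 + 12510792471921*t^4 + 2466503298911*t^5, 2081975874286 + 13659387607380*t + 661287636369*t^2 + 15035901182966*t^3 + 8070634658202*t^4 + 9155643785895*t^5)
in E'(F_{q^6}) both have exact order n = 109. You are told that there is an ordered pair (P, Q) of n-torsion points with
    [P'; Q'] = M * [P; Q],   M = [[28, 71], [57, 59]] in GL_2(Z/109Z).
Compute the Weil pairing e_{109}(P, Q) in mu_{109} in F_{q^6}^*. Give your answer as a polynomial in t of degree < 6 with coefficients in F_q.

The 109-Weil pairing on E[109] over F_{16934302407233} is alternating-bilinear: e_{109}(P',Q') = e_{109}(P,Q)^det(M).
det(M) mod 109 = 3; its inverse in (Z/109)^* is 73 (check: 3*73 mod 109 = 1).
Build f_{109,P'} and f_{109,Q'} via the 7-bit ladder of 109=1101101_2; evaluate at shifted divisors; quotient in F_{16934302407233^6}.
e_{109}(P',Q') = 1252757329131 + 1907721138665*t + 1933278024628*t^2 + 8853781093619*t^3 + 12419036600295*t^4 + 10751055900728*t^5.
e_{109}(P,Q) = (1252757329131 + 1907721138665*t + 1933278024628*t^2 + 8853781093619*t^3 + 12419036600295*t^4 + 10751055900728*t^5)^{73} = 13735777760179 + 4011362270312*t + 12948350283453*t^2 + 15923987286168*t^3 + 3153762563147*t^4 + 8872740966362*t^5.

13735777760179 + 4011362270312*t + 12948350283453*t^2 + 15923987286168*t^3 + 3153762563147*t^4 + 8872740966362*t^5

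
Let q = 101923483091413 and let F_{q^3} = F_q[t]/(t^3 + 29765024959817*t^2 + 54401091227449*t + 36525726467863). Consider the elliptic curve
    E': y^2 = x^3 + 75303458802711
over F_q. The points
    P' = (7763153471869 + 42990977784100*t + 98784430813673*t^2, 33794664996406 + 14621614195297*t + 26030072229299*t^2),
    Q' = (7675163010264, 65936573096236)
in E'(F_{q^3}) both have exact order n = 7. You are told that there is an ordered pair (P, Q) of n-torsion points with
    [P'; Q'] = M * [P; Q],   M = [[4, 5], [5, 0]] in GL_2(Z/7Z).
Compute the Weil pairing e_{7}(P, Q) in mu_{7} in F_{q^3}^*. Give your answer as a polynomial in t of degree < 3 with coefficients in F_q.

The 7-Weil pairing on E[7] over F_{101923483091413} is alternating-bilinear: e_{7}(P',Q') = e_{7}(P,Q)^det(M).
det M = 4*0 - 5*5 = -25 = 3 (mod 7); 3^{-1} = 5 (mod 7).
Miller loop for e_{7} over F_{101923483091413^3}: bits of 7 = 111; 2 double steps + 2 add steps, l/v at each.
e_{7}(P',Q') = 69652936437199 + 86674483811046*t + 4759118994119*t^2.
(69652936437199 + 86674483811046*t + 4759118994119*t^2)^{5} mod (101923483091413,f) = 27834456297772 + 78625034506243*t + 8659980774886*t^2.

27834456297772 + 78625034506243*t + 8659980774886*t^2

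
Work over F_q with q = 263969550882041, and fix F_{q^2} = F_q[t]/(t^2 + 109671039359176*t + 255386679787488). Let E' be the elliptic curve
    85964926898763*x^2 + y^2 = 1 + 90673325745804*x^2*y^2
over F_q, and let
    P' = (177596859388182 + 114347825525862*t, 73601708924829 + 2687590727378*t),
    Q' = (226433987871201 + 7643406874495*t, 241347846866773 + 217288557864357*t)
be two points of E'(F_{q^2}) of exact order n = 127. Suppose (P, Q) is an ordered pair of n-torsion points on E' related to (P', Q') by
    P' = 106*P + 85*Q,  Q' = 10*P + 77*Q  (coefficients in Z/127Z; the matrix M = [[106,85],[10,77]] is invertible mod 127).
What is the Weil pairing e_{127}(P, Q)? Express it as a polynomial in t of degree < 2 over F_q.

70077081309504 + 107790280004820*t

e_{127}(aP+bQ,cP+dQ) = e_{127}(P,Q)^(ad-bc); with (a,b,c,d)=(106,85,10,77) this gives the det-127 law.
Inverting 73 mod 127: 87. Thus e_{127}(P,Q) = e(P',Q')^{87}.
Edwards a_E,d_E -> Montgomery A=98683853233998,B=203319586842375 -> Weierstrass 30017214307501,32221889616869 via alpha=161424484215115,beta=64815288008750.
Double-and-add over 1111111: 7-1 doublings, 7-1 additions; each step l_{T,T}/v_{2T} or l_{T,P'}/v at Q'+S for random S.
So e_{127}(P',Q') = 53012701351474 + 235804983945942*t.
e_{127}(P,Q) = (53012701351474 + 235804983945942*t)^{87} = 70077081309504 + 107790280004820*t.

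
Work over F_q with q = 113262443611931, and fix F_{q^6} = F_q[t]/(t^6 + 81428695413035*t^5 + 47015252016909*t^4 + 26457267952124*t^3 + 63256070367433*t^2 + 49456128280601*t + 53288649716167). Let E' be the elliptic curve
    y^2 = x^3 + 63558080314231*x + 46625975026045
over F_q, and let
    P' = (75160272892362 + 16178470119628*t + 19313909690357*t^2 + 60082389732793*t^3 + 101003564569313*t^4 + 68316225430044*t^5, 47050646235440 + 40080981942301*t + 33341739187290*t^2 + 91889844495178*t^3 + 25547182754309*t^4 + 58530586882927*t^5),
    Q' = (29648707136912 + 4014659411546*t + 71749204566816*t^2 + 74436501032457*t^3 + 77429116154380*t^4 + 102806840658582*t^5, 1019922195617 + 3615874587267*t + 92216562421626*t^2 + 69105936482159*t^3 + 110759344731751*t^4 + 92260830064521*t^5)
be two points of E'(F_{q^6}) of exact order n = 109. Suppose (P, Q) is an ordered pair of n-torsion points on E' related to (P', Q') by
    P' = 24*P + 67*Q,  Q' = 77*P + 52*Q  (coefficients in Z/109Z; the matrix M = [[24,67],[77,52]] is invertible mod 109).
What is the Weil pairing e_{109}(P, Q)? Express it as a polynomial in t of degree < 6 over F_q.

Under M = [[24,67],[77,52]] in GL_2(Z/109), e_{109}(P',Q') = e_{109}(P,Q)^(24*52-67*77 mod 109).
Hence e(P,Q) = e(P',Q')^{42} where 42 = 13^{-1} mod 109.
Miller loop for e_{109} over F_{113262443611931^6}: bits of 109 = 1101101; 6 double steps + 4 add steps, l/v at each.
So e_{109}(P',Q') = 13092425731166 + 108820952554948*t + 75906586572291*t^2 + 74233892938238*t^3 + 64275109677860*t^4 + 32413426067141*t^5.
Raise to 42: e(P,Q) = 105801063077546 + 2855407273378*t + 58275655220447*t^2 + 30256919696182*t^3 + 42977935907929*t^4 + 61524904491048*t^5 in mu_{109}.

105801063077546 + 2855407273378*t + 58275655220447*t^2 + 30256919696182*t^3 + 42977935907929*t^4 + 61524904491048*t^5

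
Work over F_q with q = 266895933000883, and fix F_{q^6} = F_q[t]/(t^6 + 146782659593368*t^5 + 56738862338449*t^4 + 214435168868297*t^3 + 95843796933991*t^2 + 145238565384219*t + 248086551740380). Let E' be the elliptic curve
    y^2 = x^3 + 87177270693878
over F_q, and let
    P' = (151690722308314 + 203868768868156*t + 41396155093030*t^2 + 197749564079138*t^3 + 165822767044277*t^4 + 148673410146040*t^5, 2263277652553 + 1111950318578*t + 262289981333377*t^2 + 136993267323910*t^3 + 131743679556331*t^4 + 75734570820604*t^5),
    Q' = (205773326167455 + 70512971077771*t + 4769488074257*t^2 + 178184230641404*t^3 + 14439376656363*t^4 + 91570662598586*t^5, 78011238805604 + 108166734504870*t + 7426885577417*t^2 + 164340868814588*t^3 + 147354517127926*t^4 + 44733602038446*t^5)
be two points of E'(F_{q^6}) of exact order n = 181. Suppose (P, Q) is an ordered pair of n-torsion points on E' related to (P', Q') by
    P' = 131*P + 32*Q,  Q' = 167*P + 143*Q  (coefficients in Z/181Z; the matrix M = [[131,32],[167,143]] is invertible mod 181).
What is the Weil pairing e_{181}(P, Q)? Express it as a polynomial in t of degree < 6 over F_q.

15417406816205 + 37543213576464*t + 93872786783765*t^2 + 242360696521247*t^3 + 221629133400397*t^4 + 242746575093590*t^5

Since e_{181}(P,P)=e_{181}(Q,Q)=1 and e_{181}(Q,P)=e_{181}(P,Q)^{-1}, expanding e_{181}(131*P + 32*Q,167*P + 143*Q) leaves e(P,Q)^det(M).
Hence e(P,Q) = e(P',Q')^{36} where 36 = 176^{-1} mod 181.
8-bit Miller (10110101) on E'/F_{266895933000883} with a'=0, b'=87177270693878: accumulate tangent/chord ratios at Q'+S and P'+S'.
So e_{181}(P',Q') = 61728368211119 + 244818863314512*t + 101709557491875*t^2 + 259050734942*t^3 + 2377112552919*t^4 + 87331492105978*t^5.
Raise to 36: e(P,Q) = 15417406816205 + 37543213576464*t + 93872786783765*t^2 + 242360696521247*t^3 + 221629133400397*t^4 + 242746575093590*t^5 in mu_{181}.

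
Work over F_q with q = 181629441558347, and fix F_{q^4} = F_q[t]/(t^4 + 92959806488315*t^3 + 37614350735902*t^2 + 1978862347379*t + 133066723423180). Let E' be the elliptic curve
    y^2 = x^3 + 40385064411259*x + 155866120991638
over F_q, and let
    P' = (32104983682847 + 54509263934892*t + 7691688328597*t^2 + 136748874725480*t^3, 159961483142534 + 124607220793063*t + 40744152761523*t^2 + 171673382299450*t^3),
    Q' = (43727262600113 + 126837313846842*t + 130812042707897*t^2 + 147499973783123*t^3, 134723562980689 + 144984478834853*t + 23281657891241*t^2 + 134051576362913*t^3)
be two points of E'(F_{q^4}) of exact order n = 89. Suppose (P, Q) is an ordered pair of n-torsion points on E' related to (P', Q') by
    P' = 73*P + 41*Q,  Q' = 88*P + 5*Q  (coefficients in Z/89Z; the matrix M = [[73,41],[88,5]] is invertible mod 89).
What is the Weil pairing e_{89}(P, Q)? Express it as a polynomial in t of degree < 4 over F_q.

Under M = [[73,41],[88,5]] in GL_2(Z/89), e_{89}(P',Q') = e_{89}(P,Q)^(73*5-41*88 mod 89).
Hence e(P,Q) = e(P',Q')^{73} where 73 = 50^{-1} mod 89.
Miller loop for e_{89} over F_{181629441558347^4}: bits of 89 = 1011001; 6 double steps + 3 add steps, l/v at each.
e_{89}(P',Q') = 125327624853671 + 43986068532224*t + 80060677535210*t^2 + 133761078014886*t^3.
Raise to 73: e(P,Q) = 133167218624368 + 144586742554412*t + 50791939198991*t^2 + 57990836846494*t^3 in mu_{89}.

133167218624368 + 144586742554412*t + 50791939198991*t^2 + 57990836846494*t^3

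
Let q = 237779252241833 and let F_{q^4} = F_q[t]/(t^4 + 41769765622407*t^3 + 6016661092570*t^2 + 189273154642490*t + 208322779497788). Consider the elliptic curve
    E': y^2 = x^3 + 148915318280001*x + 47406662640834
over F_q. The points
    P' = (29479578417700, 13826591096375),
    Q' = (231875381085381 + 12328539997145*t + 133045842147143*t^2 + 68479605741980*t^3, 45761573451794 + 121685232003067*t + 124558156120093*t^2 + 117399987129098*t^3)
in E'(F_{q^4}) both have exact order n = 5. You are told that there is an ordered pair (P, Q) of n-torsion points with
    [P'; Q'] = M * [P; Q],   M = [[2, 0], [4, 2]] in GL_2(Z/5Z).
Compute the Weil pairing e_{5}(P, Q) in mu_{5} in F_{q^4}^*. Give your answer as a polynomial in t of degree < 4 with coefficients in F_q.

54351471274322 + 117330547180939*t + 69219233505243*t^2 + 190653087804025*t^3

e_{5} is bilinear + alternating on E[5], so e_{5}(2*P, 4*P + 2*Q) = e_{5}(P,Q)^(2*2-0*4).
det(M) mod 5 = 4; its inverse in (Z/5)^* is 4 (check: 4*4 mod 5 = 1).
Miller loop for e_{5} over F_{237779252241833^4}: bits of 5 = 101; 2 double steps + 1 add steps, l/v at each.
f_P(D_Q)/f_Q(D_P) = 159766275954082 + 22609816146182*t + 6469085604320*t^2 + 26163326402727*t^3.
Hence e(P,Q) = 54351471274322 + 117330547180939*t + 69219233505243*t^2 + 190653087804025*t^3 in F_{237779252241833^4}^*.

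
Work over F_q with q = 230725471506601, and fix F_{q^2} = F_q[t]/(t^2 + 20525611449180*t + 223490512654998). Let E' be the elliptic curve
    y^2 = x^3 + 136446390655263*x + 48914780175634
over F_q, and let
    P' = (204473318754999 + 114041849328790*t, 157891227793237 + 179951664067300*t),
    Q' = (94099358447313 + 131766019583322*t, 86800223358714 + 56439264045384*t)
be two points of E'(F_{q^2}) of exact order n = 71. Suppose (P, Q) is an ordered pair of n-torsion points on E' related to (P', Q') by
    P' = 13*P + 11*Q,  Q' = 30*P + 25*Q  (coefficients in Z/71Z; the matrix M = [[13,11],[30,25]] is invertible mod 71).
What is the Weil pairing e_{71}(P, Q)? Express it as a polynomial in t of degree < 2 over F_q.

165127798269439 + 127254183181978*t

e_{71}(aP+bQ,cP+dQ) = e_{71}(P,Q)^(ad-bc); with (a,b,c,d)=(13,11,30,25) this gives the det-71 law.
det(M) mod 71 = 66; its inverse in (Z/71)^* is 14 (check: 66*14 mod 71 = 1).
Double-and-add over 1000111: 7-1 doublings, 4-1 additions; each step l_{T,T}/v_{2T} or l_{T,P'}/v at Q'+S for random S.
e_{71}(P',Q') = 229827292838793 + 35705483991761*t.
Hence e(P,Q) = 165127798269439 + 127254183181978*t in F_{230725471506601^2}^*.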